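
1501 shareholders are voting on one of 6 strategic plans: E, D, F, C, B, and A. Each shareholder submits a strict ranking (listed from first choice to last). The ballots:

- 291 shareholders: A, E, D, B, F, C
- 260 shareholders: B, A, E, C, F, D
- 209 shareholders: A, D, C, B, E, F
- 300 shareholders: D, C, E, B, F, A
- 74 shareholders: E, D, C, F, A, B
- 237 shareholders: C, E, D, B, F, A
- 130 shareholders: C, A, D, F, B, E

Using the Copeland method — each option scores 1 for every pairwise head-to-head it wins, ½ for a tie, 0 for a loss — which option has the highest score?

A

E: beats D, F, and B; loses to C and A → score 3.
D: beats F, C, and B; loses to E and A → score 3.
F: loses to E, D, C, B, and A → score 0.
C: beats E, F, and B; loses to D and A → score 3.
B: beats F and A; loses to E, D, and C → score 2.
A: beats E, D, F, and C; loses to B → score 4.
A has the best pairwise record.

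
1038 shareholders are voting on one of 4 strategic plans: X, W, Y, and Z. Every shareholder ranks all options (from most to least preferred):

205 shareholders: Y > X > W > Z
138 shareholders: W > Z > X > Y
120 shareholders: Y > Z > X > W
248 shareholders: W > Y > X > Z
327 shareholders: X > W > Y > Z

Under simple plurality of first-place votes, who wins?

W

First-place votes: X 327, W 386, Y 325, Z 0.
W has the most first-place votes.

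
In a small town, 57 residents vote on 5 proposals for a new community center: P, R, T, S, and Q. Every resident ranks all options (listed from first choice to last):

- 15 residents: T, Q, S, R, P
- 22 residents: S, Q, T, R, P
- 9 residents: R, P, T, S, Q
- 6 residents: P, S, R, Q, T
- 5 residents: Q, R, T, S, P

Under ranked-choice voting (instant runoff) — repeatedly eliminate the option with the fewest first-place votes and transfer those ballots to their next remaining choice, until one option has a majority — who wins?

T

Round 1: P 6, R 9, T 15, S 22, Q 5. Eliminate Q.
Round 2: P 6, R 14, T 15, S 22. Eliminate P.
Round 3: R 14, T 15, S 28. Eliminate R.
Round 4: T 29, S 28. T has a majority.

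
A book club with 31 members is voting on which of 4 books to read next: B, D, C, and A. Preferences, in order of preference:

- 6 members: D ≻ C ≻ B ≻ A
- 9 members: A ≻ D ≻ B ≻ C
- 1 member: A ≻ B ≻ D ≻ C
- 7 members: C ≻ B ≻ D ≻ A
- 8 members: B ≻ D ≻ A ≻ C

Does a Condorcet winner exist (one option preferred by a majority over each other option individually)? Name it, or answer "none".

B

B vs D: 16–15 for B.
B vs C: 18–13 for B.
B vs A: 21–10 for B.
B beats every other option head-to-head.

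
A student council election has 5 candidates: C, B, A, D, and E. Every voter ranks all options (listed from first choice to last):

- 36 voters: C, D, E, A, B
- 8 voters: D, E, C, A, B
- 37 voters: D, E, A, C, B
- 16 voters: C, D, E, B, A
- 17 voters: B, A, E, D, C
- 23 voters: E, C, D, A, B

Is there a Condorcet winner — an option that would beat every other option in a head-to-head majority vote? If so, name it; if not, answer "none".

Checking pairwise contests:
E beats C 85–52.
C beats B 120–17.
C beats A 83–54.
C beats D 75–62.
D beats E 97–40.
Every option loses at least one head-to-head, so there is no Condorcet winner.

none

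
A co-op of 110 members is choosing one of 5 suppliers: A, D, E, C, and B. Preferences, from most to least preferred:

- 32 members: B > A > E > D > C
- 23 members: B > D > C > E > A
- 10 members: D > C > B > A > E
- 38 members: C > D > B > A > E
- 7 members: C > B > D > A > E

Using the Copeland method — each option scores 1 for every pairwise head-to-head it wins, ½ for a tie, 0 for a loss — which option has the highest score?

A: beats E; loses to D, C, and B → score 1.
D: beats A, E, and C; loses to B → score 3.
E: loses to A, D, C, and B → score 0.
C: beats A and E; ties B; loses to D → score 2.5.
B: beats A, D, and E; ties C → score 3.5.
B has the best pairwise record.

B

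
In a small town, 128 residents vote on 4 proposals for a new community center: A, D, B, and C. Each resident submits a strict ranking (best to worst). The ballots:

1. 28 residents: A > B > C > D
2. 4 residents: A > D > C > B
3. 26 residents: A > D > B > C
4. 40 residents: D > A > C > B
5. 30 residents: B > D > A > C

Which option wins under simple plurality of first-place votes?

A

First-place votes: A 58, D 40, B 30, C 0.
A has the most first-place votes.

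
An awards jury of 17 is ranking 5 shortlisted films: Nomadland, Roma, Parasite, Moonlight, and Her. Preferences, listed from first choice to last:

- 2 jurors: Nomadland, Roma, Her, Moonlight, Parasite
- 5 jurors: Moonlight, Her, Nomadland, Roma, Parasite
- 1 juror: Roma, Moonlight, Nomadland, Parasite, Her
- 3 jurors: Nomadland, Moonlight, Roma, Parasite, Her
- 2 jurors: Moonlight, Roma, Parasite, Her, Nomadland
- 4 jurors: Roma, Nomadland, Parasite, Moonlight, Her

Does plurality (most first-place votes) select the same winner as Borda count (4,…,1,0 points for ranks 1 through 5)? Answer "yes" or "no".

Plurality — first-place votes: Nomadland 5, Roma 5, Parasite 0, Moonlight 7, Her 0. Winner: Moonlight.
Borda — scores: Nomadland 44, Roma 43, Parasite 16, Moonlight 46, Her 21. Winner: Moonlight.
The two methods agree.

yes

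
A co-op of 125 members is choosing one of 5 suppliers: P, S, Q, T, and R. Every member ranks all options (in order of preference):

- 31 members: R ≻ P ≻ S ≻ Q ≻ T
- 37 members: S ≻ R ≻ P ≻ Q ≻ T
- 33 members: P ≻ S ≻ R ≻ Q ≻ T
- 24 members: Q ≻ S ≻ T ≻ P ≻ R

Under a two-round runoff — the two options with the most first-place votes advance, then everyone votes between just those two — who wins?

P

Round 1 first-place votes: P 33, S 37, Q 24, T 0, R 31.
S and P advance.
Runoff: S is preferred to P by 61 voters; P by 64.
P wins the runoff.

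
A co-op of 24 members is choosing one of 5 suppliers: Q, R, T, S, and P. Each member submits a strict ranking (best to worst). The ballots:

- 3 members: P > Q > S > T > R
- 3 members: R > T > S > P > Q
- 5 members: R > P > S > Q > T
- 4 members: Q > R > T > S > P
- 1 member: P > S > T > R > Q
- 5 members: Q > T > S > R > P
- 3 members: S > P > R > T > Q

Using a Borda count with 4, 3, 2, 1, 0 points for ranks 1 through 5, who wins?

R

Q: 3·3 + 3·0 + 5·1 + 4·4 + 1·0 + 5·4 + 3·0 = 50
R: 3·0 + 3·4 + 5·4 + 4·3 + 1·1 + 5·1 + 3·2 = 56
T: 3·1 + 3·3 + 5·0 + 4·2 + 1·2 + 5·3 + 3·1 = 40
S: 3·2 + 3·2 + 5·2 + 4·1 + 1·3 + 5·2 + 3·4 = 51
P: 3·4 + 3·1 + 5·3 + 4·0 + 1·4 + 5·0 + 3·3 = 43
R has the highest Borda score (56).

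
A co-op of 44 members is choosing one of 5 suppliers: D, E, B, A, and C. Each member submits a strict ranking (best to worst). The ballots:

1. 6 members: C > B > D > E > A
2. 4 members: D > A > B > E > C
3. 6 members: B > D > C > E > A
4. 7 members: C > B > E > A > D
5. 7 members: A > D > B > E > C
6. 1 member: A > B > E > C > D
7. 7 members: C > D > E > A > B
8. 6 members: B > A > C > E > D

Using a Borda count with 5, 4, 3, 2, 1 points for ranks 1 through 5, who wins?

D: 6·3 + 4·5 + 6·4 + 7·1 + 7·4 + 1·1 + 7·4 + 6·1 = 132
E: 6·2 + 4·2 + 6·2 + 7·3 + 7·2 + 1·3 + 7·3 + 6·2 = 103
B: 6·4 + 4·3 + 6·5 + 7·4 + 7·3 + 1·4 + 7·1 + 6·5 = 156
A: 6·1 + 4·4 + 6·1 + 7·2 + 7·5 + 1·5 + 7·2 + 6·4 = 120
C: 6·5 + 4·1 + 6·3 + 7·5 + 7·1 + 1·2 + 7·5 + 6·3 = 149
B has the highest Borda score (156).

B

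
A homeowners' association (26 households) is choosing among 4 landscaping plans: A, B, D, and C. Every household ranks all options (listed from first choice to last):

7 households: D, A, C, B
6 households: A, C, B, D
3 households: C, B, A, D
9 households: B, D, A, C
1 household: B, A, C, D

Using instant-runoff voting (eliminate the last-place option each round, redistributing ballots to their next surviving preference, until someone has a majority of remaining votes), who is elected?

B

Round 1: A 6, B 10, D 7, C 3. Eliminate C.
Round 2: A 6, B 13, D 7. Eliminate A.
Round 3: B 19, D 7. B has a majority.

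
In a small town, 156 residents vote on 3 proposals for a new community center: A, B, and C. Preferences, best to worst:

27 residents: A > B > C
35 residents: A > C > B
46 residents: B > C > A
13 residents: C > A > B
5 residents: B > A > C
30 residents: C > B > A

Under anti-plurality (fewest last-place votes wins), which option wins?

Last-place votes: A 76, B 48, C 32.
C is ranked last by the fewest voters, so C wins.

C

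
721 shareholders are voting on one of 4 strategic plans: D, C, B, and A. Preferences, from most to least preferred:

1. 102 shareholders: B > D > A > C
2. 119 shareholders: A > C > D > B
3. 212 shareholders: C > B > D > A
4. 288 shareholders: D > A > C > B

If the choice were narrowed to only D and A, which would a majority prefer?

Voters preferring D to A: 602; preferring A to D: 119.
D wins the head-to-head.

D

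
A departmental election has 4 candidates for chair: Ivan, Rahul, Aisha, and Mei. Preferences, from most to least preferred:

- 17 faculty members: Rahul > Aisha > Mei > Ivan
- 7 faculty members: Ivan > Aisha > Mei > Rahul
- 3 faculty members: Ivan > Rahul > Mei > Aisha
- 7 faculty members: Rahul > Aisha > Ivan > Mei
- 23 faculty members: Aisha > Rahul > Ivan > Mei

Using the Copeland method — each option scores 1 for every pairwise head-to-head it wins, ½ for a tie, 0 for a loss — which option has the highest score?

Ivan: beats Mei; loses to Rahul and Aisha → score 1.
Rahul: beats Ivan and Mei; loses to Aisha → score 2.
Aisha: beats Ivan, Rahul, and Mei → score 3.
Mei: loses to Ivan, Rahul, and Aisha → score 0.
Aisha has the best pairwise record.

Aisha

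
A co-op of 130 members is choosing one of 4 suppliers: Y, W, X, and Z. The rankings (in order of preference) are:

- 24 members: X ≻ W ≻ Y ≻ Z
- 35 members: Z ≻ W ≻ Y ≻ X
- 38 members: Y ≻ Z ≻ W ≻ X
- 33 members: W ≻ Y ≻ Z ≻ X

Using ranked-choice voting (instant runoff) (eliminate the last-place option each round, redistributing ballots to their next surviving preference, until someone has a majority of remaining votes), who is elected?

Round 1: Y 38, W 33, X 24, Z 35. Eliminate X.
Round 2: Y 38, W 57, Z 35. Eliminate Z.
Round 3: Y 38, W 92. W has a majority.

W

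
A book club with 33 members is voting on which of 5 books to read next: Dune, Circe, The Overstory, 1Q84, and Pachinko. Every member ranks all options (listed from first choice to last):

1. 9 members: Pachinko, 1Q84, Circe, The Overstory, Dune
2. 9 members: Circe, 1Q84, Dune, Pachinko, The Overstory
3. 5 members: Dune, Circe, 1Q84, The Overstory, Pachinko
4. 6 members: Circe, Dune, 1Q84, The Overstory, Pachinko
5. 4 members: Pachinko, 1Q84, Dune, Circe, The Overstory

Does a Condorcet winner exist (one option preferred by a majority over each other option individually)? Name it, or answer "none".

Circe

Circe vs Dune: 24–9 for Circe.
Circe vs The Overstory: 33–0 for Circe.
Circe vs 1Q84: 20–13 for Circe.
Circe vs Pachinko: 20–13 for Circe.
Circe beats every other option head-to-head.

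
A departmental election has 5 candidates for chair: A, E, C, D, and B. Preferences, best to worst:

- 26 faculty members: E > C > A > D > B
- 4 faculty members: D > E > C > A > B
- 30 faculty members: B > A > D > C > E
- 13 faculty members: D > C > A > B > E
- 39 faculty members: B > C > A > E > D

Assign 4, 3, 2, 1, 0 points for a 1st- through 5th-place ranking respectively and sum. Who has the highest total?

A: 26·2 + 4·1 + 30·3 + 13·2 + 39·2 = 250
E: 26·4 + 4·3 + 30·0 + 13·0 + 39·1 = 155
C: 26·3 + 4·2 + 30·1 + 13·3 + 39·3 = 272
D: 26·1 + 4·4 + 30·2 + 13·4 + 39·0 = 154
B: 26·0 + 4·0 + 30·4 + 13·1 + 39·4 = 289
B has the highest Borda score (289).

B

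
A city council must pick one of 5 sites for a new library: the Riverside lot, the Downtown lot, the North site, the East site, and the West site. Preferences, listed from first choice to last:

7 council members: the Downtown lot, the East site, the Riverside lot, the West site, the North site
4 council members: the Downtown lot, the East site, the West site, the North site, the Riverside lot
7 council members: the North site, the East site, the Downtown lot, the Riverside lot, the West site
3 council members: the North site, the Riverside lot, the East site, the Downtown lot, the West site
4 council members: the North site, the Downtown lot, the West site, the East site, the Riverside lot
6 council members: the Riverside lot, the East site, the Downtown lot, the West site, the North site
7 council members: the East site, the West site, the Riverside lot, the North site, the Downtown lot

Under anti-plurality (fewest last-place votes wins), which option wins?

the East site

Last-place votes: the Riverside lot 8, the Downtown lot 7, the North site 13, the East site 0, the West site 10.
the East site is ranked last by the fewest voters, so the East site wins.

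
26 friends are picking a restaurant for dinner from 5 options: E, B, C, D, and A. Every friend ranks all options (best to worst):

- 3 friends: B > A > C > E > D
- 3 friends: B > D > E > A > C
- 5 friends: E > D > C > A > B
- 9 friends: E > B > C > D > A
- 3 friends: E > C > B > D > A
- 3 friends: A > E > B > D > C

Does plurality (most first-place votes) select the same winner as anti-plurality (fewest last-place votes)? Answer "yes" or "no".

yes

Plurality — first-place votes: E 17, B 6, C 0, D 0, A 3. Winner: E.
Anti-plurality — last-place votes: E 0, B 5, C 6, D 3, A 12. Winner: E.
The two methods agree.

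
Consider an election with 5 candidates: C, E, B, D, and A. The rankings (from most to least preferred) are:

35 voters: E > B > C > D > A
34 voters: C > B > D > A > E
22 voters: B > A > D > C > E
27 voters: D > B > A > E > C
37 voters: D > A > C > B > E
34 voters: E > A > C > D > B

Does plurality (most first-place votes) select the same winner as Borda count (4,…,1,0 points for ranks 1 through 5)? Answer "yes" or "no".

Plurality — first-place votes: C 34, E 69, B 22, D 64, A 0. Winner: E.
Borda — scores: C 370, E 303, B 413, D 437, A 367. Winner: D.
The two methods disagree.

no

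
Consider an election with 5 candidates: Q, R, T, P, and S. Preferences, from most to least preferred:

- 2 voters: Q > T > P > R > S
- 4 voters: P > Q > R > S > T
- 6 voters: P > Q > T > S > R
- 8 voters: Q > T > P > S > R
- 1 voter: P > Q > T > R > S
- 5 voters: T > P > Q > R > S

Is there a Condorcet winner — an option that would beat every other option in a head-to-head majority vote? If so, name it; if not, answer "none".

Checking pairwise contests:
P beats Q 16–10.
Q beats R 26–0.
Q beats T 21–5.
T beats P 15–11.
Q beats S 26–0.
Every option loses at least one head-to-head, so there is no Condorcet winner.

none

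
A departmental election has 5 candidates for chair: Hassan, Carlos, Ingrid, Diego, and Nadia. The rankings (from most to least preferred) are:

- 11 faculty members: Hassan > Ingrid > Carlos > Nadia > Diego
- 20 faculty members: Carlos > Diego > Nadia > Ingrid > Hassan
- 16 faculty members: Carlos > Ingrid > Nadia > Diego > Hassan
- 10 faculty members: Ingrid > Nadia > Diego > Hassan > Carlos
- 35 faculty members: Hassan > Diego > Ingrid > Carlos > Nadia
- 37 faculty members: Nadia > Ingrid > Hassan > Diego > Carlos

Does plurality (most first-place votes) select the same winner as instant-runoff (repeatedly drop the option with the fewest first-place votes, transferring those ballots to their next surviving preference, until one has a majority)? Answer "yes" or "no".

Plurality — first-place votes: Hassan 46, Carlos 36, Ingrid 10, Diego 0, Nadia 37. Winner: Hassan.
Instant-runoff — R1 Hassan 46, Carlos 36, Ingrid 10, Diego 0, Nadia 37 (Diego out); R2 Hassan 46, Carlos 36, Ingrid 10, Nadia 37 (Ingrid out); R3 Hassan 46, Carlos 36, Nadia 47 (Carlos out); R4 Hassan 46, Nadia 83 (Nadia winner). Winner: Nadia.
The two methods disagree.

no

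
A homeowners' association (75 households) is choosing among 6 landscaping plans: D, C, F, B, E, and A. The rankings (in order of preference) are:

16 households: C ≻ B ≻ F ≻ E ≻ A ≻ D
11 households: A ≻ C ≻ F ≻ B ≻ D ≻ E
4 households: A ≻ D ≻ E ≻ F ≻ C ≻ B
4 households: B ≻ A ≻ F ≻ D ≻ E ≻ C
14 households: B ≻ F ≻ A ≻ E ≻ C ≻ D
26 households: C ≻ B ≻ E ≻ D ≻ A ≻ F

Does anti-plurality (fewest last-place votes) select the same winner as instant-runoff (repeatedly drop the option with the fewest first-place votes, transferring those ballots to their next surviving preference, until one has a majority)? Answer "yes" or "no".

Anti-plurality — last-place votes: D 30, C 4, F 26, B 4, E 11, A 0. Winner: A.
Instant-runoff — R1 D 0, C 42, F 0, B 18, E 0, A 15 (C winner). Winner: C.
The two methods disagree.

no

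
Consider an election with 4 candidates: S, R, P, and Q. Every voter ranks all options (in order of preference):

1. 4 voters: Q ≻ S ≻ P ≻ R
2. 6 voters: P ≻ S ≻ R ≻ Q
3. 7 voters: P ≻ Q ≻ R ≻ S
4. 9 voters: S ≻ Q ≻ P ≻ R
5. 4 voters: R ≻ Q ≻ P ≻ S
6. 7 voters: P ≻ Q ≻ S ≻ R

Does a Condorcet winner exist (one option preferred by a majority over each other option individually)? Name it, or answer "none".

P vs S: 24–13 for P.
P vs R: 33–4 for P.
P vs Q: 20–17 for P.
P beats every other option head-to-head.

P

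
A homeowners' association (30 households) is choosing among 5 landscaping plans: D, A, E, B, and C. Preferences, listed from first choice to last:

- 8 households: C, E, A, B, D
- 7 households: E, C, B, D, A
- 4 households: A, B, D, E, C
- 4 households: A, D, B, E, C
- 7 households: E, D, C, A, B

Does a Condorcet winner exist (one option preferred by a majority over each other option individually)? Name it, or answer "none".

E

E vs D: 22–8 for E.
E vs A: 22–8 for E.
E vs B: 22–8 for E.
E vs C: 22–8 for E.
E beats every other option head-to-head.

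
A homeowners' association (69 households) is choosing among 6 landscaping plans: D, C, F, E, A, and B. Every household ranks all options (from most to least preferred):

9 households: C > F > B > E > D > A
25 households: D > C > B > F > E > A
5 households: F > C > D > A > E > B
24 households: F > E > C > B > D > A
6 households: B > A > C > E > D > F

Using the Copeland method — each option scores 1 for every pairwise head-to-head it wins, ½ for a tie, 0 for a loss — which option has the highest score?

C

D: beats A; loses to C, F, E, and B → score 1.
C: beats D, F, E, A, and B → score 5.
F: beats D, E, A, and B; loses to C → score 4.
E: beats D and A; loses to C, F, and B → score 2.
A: loses to D, C, F, E, and B → score 0.
B: beats D, E, and A; loses to C and F → score 3.
C has the best pairwise record.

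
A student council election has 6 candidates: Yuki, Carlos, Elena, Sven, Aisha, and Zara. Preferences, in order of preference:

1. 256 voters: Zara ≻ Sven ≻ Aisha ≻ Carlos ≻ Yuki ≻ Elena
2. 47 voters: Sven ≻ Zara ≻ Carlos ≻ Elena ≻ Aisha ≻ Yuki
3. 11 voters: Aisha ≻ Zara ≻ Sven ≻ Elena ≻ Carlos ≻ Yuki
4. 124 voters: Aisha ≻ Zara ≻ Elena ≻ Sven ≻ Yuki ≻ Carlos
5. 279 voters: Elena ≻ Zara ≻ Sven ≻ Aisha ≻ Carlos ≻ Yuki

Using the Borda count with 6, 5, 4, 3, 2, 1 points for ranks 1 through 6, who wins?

Yuki: 256·2 + 47·1 + 11·1 + 124·2 + 279·1 = 1097
Carlos: 256·3 + 47·4 + 11·2 + 124·1 + 279·2 = 1660
Elena: 256·1 + 47·3 + 11·3 + 124·4 + 279·6 = 2600
Sven: 256·5 + 47·6 + 11·4 + 124·3 + 279·4 = 3094
Aisha: 256·4 + 47·2 + 11·6 + 124·6 + 279·3 = 2765
Zara: 256·6 + 47·5 + 11·5 + 124·5 + 279·5 = 3841
Zara has the highest Borda score (3841).

Zara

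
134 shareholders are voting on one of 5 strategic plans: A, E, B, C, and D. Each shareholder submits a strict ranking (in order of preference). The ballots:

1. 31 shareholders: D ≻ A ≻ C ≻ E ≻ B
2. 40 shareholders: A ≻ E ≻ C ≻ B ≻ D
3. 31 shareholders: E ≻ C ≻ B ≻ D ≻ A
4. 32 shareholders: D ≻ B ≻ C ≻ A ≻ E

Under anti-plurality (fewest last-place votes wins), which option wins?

Last-place votes: A 31, E 32, B 31, C 0, D 40.
C is ranked last by the fewest voters, so C wins.

C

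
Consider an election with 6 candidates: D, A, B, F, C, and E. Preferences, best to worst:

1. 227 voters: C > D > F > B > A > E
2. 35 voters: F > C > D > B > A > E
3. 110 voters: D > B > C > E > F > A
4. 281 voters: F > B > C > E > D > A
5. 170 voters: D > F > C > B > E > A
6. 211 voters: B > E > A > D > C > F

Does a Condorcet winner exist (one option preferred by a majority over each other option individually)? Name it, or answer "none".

Checking pairwise contests:
C beats D 543–491.
D beats A 823–211.
D beats B 542–492.
D beats F 718–316.
B beats C 602–432.
D beats E 542–492.
Every option loses at least one head-to-head, so there is no Condorcet winner.

none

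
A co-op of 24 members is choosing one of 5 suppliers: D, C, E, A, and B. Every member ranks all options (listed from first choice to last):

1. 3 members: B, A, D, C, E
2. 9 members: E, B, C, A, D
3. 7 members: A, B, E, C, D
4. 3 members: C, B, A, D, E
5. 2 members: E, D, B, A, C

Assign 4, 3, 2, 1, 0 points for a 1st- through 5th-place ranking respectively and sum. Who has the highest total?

B

D: 3·2 + 9·0 + 7·0 + 3·1 + 2·3 = 15
C: 3·1 + 9·2 + 7·1 + 3·4 + 2·0 = 40
E: 3·0 + 9·4 + 7·2 + 3·0 + 2·4 = 58
A: 3·3 + 9·1 + 7·4 + 3·2 + 2·1 = 54
B: 3·4 + 9·3 + 7·3 + 3·3 + 2·2 = 73
B has the highest Borda score (73).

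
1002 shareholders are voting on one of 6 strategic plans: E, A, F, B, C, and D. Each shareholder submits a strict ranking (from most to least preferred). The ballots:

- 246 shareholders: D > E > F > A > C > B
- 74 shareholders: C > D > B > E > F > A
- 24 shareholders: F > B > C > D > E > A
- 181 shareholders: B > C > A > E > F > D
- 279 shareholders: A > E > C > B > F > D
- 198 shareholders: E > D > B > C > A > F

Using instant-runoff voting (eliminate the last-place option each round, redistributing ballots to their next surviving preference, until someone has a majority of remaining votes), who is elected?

Round 1: E 198, A 279, F 24, B 181, C 74, D 246. Eliminate F.
Round 2: E 198, A 279, B 205, C 74, D 246. Eliminate C.
Round 3: E 198, A 279, B 205, D 320. Eliminate E.
Round 4: A 279, B 205, D 518. D has a majority.

D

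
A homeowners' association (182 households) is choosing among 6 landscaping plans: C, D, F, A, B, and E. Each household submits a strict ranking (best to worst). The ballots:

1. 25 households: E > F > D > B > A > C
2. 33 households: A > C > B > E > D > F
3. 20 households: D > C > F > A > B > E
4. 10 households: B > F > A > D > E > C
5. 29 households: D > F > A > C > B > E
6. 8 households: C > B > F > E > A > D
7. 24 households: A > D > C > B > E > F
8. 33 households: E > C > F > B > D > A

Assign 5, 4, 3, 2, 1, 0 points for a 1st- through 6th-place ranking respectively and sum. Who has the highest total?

C

C: 25·0 + 33·4 + 20·4 + 10·0 + 29·2 + 8·5 + 24·3 + 33·4 = 514
D: 25·3 + 33·1 + 20·5 + 10·2 + 29·5 + 8·0 + 24·4 + 33·1 = 502
F: 25·4 + 33·0 + 20·3 + 10·4 + 29·4 + 8·3 + 24·0 + 33·3 = 439
A: 25·1 + 33·5 + 20·2 + 10·3 + 29·3 + 8·1 + 24·5 + 33·0 = 475
B: 25·2 + 33·3 + 20·1 + 10·5 + 29·1 + 8·4 + 24·2 + 33·2 = 394
E: 25·5 + 33·2 + 20·0 + 10·1 + 29·0 + 8·2 + 24·1 + 33·5 = 406
C has the highest Borda score (514).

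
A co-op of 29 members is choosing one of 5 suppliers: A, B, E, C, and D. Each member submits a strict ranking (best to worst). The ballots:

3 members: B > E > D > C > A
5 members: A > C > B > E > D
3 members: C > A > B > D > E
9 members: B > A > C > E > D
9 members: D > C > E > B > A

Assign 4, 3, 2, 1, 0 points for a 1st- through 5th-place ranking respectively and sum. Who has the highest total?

C

A: 3·0 + 5·4 + 3·3 + 9·3 + 9·0 = 56
B: 3·4 + 5·2 + 3·2 + 9·4 + 9·1 = 73
E: 3·3 + 5·1 + 3·0 + 9·1 + 9·2 = 41
C: 3·1 + 5·3 + 3·4 + 9·2 + 9·3 = 75
D: 3·2 + 5·0 + 3·1 + 9·0 + 9·4 = 45
C has the highest Borda score (75).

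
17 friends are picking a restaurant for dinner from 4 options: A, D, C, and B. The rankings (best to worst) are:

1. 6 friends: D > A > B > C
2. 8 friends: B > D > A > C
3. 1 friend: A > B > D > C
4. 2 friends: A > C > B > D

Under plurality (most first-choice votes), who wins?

B

First-place votes: A 3, D 6, C 0, B 8.
B has the most first-place votes.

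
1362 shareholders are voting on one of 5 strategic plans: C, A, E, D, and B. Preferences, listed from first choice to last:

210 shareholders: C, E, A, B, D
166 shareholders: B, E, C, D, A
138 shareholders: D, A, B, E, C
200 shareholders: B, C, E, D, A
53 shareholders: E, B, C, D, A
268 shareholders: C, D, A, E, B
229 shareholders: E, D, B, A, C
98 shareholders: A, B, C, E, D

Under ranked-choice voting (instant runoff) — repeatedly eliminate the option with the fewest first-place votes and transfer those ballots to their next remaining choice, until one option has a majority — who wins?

Round 1: C 478, A 98, E 282, D 138, B 366. Eliminate A.
Round 2: C 478, E 282, D 138, B 464. Eliminate D.
Round 3: C 478, E 282, B 602. Eliminate E.
Round 4: C 478, B 884. B has a majority.

B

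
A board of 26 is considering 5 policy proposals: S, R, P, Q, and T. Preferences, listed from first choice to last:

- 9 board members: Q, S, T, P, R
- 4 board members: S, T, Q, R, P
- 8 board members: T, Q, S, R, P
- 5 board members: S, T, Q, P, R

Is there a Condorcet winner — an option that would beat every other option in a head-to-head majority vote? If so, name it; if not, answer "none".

none

Checking pairwise contests:
Q beats S 17–9.
S beats R 26–0.
S beats P 26–0.
T beats Q 17–9.
S beats T 18–8.
Every option loses at least one head-to-head, so there is no Condorcet winner.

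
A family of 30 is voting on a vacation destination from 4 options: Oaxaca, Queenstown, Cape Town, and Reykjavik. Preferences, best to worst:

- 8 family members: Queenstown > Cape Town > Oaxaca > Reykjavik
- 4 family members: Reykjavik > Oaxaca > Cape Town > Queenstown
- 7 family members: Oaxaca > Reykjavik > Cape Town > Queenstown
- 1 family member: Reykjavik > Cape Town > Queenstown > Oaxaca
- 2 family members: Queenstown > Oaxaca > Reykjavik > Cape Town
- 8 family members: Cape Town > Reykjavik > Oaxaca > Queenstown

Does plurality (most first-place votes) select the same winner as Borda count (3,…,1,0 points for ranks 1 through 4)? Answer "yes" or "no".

Plurality — first-place votes: Oaxaca 7, Queenstown 10, Cape Town 8, Reykjavik 5. Winner: Queenstown.
Borda — scores: Oaxaca 49, Queenstown 31, Cape Town 53, Reykjavik 47. Winner: Cape Town.
The two methods disagree.

no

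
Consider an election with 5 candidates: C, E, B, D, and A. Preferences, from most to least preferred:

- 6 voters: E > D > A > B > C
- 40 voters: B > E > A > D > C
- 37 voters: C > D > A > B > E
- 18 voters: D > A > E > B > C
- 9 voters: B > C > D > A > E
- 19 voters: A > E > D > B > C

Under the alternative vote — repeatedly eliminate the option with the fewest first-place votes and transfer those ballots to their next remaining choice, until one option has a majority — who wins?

Round 1: C 37, E 6, B 49, D 18, A 19. Eliminate E.
Round 2: C 37, B 49, D 24, A 19. Eliminate A.
Round 3: C 37, B 49, D 43. Eliminate C.
Round 4: B 49, D 80. D has a majority.

D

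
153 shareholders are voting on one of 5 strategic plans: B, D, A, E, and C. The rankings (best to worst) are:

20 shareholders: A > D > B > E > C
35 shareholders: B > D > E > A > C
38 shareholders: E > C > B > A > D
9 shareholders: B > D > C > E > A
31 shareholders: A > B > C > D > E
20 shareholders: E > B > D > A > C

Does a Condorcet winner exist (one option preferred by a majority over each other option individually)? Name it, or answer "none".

B vs D: 133–20 for B.
B vs A: 102–51 for B.
B vs E: 95–58 for B.
B vs C: 115–38 for B.
B beats every other option head-to-head.

B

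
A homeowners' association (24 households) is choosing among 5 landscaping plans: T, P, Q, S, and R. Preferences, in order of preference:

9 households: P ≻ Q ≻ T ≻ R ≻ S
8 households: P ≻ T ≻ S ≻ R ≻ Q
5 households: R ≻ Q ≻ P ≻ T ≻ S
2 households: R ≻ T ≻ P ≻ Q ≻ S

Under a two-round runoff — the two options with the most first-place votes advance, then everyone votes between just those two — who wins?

P

Round 1 first-place votes: T 0, P 17, Q 0, S 0, R 7.
P and R advance.
Runoff: P is preferred to R by 17 voters; R by 7.
P wins the runoff.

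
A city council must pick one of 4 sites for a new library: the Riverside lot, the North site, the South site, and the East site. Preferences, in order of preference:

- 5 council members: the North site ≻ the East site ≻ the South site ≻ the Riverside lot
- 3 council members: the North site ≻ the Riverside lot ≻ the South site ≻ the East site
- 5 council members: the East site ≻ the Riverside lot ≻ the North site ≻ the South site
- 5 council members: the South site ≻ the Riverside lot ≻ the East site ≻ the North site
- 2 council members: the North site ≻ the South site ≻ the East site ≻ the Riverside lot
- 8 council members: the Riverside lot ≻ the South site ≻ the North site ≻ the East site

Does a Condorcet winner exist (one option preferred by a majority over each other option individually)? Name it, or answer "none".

the Riverside lot

the Riverside lot vs the North site: 18–10 for the Riverside lot.
the Riverside lot vs the South site: 16–12 for the Riverside lot.
the Riverside lot vs the East site: 16–12 for the Riverside lot.
the Riverside lot beats every other option head-to-head.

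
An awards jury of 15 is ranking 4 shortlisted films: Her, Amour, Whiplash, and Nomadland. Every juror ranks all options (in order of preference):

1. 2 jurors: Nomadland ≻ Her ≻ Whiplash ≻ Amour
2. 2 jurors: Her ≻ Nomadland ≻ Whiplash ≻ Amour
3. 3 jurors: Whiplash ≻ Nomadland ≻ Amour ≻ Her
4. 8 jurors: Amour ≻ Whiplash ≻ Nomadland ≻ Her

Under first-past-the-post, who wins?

First-place votes: Her 2, Amour 8, Whiplash 3, Nomadland 2.
Amour has the most first-place votes.

Amour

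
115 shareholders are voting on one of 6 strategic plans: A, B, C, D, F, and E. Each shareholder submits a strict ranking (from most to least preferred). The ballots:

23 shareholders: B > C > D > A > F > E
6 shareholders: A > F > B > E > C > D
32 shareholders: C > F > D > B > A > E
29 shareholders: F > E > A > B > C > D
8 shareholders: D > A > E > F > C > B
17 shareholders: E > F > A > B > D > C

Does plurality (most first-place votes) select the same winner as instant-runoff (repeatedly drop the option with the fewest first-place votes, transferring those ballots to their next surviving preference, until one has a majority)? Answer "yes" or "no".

Plurality — first-place votes: A 6, B 23, C 32, D 8, F 29, E 17. Winner: C.
Instant-runoff — R1 A 6, B 23, C 32, D 8, F 29, E 17 (A out); R2 B 23, C 32, D 8, F 35, E 17 (D out); R3 B 23, C 32, F 35, E 25 (B out); R4 C 55, F 35, E 25 (E out); R5 C 55, F 60 (F winner). Winner: F.
The two methods disagree.

no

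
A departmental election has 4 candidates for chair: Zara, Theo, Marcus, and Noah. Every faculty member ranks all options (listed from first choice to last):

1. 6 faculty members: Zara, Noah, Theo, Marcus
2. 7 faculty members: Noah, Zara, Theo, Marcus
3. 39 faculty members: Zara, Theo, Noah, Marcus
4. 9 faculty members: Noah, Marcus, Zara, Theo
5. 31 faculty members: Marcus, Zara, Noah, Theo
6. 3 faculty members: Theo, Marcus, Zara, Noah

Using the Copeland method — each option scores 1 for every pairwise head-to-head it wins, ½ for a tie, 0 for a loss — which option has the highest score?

Zara

Zara: beats Theo, Marcus, and Noah → score 3.
Theo: beats Marcus; loses to Zara and Noah → score 1.
Marcus: loses to Zara, Theo, and Noah → score 0.
Noah: beats Theo and Marcus; loses to Zara → score 2.
Zara has the best pairwise record.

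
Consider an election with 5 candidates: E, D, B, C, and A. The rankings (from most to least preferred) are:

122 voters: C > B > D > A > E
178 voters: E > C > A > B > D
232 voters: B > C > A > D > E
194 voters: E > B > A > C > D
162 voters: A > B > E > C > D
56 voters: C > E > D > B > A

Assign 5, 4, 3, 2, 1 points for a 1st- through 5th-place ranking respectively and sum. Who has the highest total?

B

E: 122·1 + 178·5 + 232·1 + 194·5 + 162·3 + 56·4 = 2924
D: 122·3 + 178·1 + 232·2 + 194·1 + 162·1 + 56·3 = 1532
B: 122·4 + 178·2 + 232·5 + 194·4 + 162·4 + 56·2 = 3540
C: 122·5 + 178·4 + 232·4 + 194·2 + 162·2 + 56·5 = 3242
A: 122·2 + 178·3 + 232·3 + 194·3 + 162·5 + 56·1 = 2922
B has the highest Borda score (3540).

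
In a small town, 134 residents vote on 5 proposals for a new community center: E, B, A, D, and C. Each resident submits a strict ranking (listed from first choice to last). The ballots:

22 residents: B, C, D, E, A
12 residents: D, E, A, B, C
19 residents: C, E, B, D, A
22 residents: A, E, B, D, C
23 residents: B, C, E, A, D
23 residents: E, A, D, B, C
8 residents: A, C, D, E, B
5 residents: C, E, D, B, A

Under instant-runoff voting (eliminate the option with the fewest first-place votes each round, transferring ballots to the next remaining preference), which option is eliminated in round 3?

Round 1: E 23, B 45, A 30, D 12, C 24. Eliminate D.
Round 2: E 35, B 45, A 30, C 24. Eliminate C.
Round 3: E 59, B 45, A 30. Eliminate A.

A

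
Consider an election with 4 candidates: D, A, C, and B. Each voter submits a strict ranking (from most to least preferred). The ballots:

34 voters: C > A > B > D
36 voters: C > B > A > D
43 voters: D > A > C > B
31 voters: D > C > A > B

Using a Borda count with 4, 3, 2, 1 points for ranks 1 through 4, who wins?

D: 34·1 + 36·1 + 43·4 + 31·4 = 366
A: 34·3 + 36·2 + 43·3 + 31·2 = 365
C: 34·4 + 36·4 + 43·2 + 31·3 = 459
B: 34·2 + 36·3 + 43·1 + 31·1 = 250
C has the highest Borda score (459).

C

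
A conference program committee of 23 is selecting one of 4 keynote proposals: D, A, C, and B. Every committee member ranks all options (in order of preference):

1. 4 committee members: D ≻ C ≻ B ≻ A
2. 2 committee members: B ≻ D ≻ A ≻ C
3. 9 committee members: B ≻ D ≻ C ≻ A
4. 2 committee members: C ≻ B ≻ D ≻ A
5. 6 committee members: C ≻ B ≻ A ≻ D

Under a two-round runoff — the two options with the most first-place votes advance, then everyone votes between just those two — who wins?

C

Round 1 first-place votes: D 4, A 0, C 8, B 11.
B and C advance.
Runoff: B is preferred to C by 11 voters; C by 12.
C wins the runoff.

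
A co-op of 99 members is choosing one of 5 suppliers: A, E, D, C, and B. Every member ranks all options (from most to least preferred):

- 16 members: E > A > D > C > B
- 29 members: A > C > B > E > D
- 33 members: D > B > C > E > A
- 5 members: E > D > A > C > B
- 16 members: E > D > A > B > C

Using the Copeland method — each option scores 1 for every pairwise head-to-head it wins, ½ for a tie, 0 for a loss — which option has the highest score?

A: beats C and B; loses to E and D → score 2.
E: beats A and D; loses to C and B → score 2.
D: beats A, C, and B; loses to E → score 3.
C: beats E and B; loses to A and D → score 2.
B: beats E; loses to A, D, and C → score 1.
D has the best pairwise record.

D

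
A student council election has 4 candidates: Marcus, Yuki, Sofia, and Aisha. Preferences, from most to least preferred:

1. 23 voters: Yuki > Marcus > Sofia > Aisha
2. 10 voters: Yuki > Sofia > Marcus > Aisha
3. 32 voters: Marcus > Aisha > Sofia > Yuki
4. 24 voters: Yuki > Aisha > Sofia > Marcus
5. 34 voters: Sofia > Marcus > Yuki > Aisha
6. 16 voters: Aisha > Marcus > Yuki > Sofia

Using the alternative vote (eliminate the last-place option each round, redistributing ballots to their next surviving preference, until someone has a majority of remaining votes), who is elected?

Round 1: Marcus 32, Yuki 57, Sofia 34, Aisha 16. Eliminate Aisha.
Round 2: Marcus 48, Yuki 57, Sofia 34. Eliminate Sofia.
Round 3: Marcus 82, Yuki 57. Marcus has a majority.

Marcus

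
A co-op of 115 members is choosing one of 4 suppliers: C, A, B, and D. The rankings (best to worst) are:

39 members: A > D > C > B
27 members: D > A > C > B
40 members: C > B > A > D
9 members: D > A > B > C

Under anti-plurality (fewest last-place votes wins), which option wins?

A

Last-place votes: C 9, A 0, B 66, D 40.
A is ranked last by the fewest voters, so A wins.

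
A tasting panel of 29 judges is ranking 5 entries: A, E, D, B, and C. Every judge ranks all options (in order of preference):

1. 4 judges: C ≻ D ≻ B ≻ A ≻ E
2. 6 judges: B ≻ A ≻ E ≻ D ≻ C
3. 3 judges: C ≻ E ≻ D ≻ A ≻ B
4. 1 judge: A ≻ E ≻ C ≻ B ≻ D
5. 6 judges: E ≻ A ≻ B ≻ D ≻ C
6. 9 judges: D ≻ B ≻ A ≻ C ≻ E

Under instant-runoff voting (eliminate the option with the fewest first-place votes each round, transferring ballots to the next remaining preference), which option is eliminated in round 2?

Round 1: A 1, E 6, D 9, B 6, C 7. Eliminate A.
Round 2: E 7, D 9, B 6, C 7. Eliminate B.

B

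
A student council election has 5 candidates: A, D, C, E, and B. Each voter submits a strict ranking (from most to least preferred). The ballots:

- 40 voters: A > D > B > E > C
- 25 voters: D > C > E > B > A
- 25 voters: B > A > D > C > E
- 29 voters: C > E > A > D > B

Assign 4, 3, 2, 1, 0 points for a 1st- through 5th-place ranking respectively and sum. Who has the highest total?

A: 40·4 + 25·0 + 25·3 + 29·2 = 293
D: 40·3 + 25·4 + 25·2 + 29·1 = 299
C: 40·0 + 25·3 + 25·1 + 29·4 = 216
E: 40·1 + 25·2 + 25·0 + 29·3 = 177
B: 40·2 + 25·1 + 25·4 + 29·0 = 205
D has the highest Borda score (299).

D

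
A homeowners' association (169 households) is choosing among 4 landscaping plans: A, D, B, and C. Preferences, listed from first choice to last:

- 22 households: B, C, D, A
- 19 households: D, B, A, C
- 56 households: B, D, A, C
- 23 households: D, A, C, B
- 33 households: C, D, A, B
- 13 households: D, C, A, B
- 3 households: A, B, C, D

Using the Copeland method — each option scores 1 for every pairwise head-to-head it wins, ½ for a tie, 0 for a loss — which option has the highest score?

A: beats C; loses to D and B → score 1.
D: beats A, B, and C → score 3.
B: beats A and C; loses to D → score 2.
C: loses to A, D, and B → score 0.
D has the best pairwise record.

D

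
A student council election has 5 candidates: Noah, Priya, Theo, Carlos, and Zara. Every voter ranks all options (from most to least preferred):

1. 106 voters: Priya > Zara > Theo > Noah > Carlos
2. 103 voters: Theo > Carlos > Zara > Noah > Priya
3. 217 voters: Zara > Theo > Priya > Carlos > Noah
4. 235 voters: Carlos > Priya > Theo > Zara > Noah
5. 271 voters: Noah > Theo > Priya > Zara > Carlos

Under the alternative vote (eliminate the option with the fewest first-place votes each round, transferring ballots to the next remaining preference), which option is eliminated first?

Round 1: Noah 271, Priya 106, Theo 103, Carlos 235, Zara 217. Eliminate Theo.

Theo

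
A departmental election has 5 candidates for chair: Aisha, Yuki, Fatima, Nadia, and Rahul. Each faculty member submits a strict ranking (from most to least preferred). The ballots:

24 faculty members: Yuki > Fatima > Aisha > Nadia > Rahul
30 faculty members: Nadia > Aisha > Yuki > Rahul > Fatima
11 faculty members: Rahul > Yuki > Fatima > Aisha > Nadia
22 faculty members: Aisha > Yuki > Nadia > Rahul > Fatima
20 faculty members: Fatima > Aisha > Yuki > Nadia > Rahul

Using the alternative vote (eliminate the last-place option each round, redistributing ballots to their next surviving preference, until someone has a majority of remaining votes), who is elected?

Aisha

Round 1: Aisha 22, Yuki 24, Fatima 20, Nadia 30, Rahul 11. Eliminate Rahul.
Round 2: Aisha 22, Yuki 35, Fatima 20, Nadia 30. Eliminate Fatima.
Round 3: Aisha 42, Yuki 35, Nadia 30. Eliminate Nadia.
Round 4: Aisha 72, Yuki 35. Aisha has a majority.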